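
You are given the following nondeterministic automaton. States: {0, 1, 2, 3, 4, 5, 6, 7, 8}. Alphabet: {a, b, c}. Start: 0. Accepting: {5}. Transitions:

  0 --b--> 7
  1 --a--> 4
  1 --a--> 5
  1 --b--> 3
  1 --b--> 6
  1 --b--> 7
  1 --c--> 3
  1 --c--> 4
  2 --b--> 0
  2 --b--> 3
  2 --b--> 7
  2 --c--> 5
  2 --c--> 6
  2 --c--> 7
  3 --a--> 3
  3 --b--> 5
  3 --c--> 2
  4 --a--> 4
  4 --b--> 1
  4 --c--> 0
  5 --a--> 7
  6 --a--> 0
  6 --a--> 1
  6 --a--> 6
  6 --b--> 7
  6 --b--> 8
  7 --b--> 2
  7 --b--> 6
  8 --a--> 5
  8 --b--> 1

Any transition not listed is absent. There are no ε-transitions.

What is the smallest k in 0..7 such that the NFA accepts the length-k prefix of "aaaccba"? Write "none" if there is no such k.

none

Start in {0}.
Read 'a': 0→∅; now ∅.
The set is empty and remains empty for the remaining 6 symbols.
No reachable set along the way intersects F.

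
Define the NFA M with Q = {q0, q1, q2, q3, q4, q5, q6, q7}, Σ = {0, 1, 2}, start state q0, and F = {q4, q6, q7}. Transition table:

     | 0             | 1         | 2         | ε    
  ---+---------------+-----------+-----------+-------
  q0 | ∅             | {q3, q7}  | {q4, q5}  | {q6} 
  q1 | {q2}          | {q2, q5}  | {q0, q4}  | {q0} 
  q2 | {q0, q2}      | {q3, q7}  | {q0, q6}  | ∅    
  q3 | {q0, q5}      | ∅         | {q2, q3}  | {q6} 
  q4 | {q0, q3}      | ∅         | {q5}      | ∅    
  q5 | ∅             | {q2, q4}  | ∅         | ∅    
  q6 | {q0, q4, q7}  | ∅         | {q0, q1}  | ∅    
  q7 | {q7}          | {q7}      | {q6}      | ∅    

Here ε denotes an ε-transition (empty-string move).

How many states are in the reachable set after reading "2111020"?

6

Start: ε-closure({q0}) = {q0, q6}.
Read '2': q0→{q4, q5}, q6→{q0, q1}; union {q0, q1, q4, q5}; ε-closure = {q0, q1, q4, q5, q6}.
Read '1': q0→{q3, q7}, q1→{q2, q5}, q4→∅, q5→{q2, q4}, q6→∅; union {q2, q3, q4, q5, q7}; ε-closure = {q2, q3, q4, q5, q6, q7}.
Read '1': q2→{q3, q7}, q3→∅, q4→∅, q5→{q2, q4}, q6→∅, q7→{q7}; union {q2, q3, q4, q7}; ε-closure = {q2, q3, q4, q6, q7}.
Read '1': q2→{q3, q7}, q3→∅, q4→∅, q6→∅, q7→{q7}; union {q3, q7}; ε-closure = {q3, q6, q7}.
Read '0': q3→{q0, q5}, q6→{q0, q4, q7}, q7→{q7}; union {q0, q4, q5, q7}; ε-closure = {q0, q4, q5, q6, q7}.
Read '2': q0→{q4, q5}, q4→{q5}, q5→∅, q6→{q0, q1}, q7→{q6}; now {q0, q1, q4, q5, q6}.
Read '0': q0→∅, q1→{q2}, q4→{q0, q3}, q5→∅, q6→{q0, q4, q7}; union {q0, q2, q3, q4, q7}; ε-closure = {q0, q2, q3, q4, q6, q7}.
That set has 6 states.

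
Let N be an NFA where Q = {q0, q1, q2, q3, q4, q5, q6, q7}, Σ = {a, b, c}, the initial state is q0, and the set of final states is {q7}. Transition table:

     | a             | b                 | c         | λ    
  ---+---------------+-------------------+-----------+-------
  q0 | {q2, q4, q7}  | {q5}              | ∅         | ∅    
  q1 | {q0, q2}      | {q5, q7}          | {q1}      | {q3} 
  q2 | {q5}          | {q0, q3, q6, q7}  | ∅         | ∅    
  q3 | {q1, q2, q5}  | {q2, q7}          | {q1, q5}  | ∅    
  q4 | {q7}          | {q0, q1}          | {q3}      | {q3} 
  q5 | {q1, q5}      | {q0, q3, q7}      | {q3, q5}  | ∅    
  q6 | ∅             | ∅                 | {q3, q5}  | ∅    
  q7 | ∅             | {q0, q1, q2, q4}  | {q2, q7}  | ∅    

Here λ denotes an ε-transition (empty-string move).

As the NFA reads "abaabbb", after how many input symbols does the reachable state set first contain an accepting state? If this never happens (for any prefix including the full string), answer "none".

1

Start in {q0}.
Read 'a': {q0} → {q2, q3, q4, q7}.
None of the earlier sets intersect F, but {q2, q3, q4, q7} does.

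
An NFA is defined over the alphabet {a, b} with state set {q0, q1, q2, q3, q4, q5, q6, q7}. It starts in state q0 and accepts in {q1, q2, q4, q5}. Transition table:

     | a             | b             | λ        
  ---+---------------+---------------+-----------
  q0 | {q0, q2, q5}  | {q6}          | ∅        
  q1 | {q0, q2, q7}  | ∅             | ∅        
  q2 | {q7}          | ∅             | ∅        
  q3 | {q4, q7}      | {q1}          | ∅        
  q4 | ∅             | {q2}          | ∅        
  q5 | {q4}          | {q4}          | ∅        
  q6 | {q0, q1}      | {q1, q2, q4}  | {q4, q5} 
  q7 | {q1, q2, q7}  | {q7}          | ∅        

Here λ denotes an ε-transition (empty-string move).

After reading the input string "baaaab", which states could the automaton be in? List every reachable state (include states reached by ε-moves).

{q2, q4, q5, q6, q7}

Start in {q0}.
Read 'b': {q0} → {q4, q5, q6}.
Read 'a': {q4, q5, q6} → {q0, q1, q4}.
Read 'a': {q0, q1, q4} → {q0, q2, q5, q7}.
Read 'a': {q0, q2, q5, q7} → {q0, q1, q2, q4, q5, q7}.
Read 'a': {q0, q1, q2, q4, q5, q7} → {q0, q1, q2, q4, q5, q7}.
Read 'b': {q0, q1, q2, q4, q5, q7} → {q2, q4, q5, q6, q7}.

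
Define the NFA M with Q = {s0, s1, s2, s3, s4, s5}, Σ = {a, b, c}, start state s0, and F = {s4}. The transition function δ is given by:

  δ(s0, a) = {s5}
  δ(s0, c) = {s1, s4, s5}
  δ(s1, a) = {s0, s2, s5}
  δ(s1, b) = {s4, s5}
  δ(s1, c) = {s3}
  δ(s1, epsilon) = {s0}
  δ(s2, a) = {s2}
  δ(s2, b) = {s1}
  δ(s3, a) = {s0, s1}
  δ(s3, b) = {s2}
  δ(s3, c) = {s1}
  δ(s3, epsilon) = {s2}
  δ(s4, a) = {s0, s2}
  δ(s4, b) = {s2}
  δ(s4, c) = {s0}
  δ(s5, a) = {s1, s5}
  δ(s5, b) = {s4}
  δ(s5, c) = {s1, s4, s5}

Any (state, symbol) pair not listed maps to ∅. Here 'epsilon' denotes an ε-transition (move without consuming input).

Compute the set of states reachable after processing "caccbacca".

Start in {s0}.
Read 'c': {s0} → {s0, s1, s4, s5}.
Read 'a': {s0, s1, s4, s5} → {s0, s1, s2, s5}.
Read 'c': {s0, s1, s2, s5} → {s0, s1, s2, s3, s4, s5}.
Read 'c': {s0, s1, s2, s3, s4, s5} → {s0, s1, s2, s3, s4, s5}.
Read 'b': {s0, s1, s2, s3, s4, s5} → {s0, s1, s2, s4, s5}.
Read 'a': {s0, s1, s2, s4, s5} → {s0, s1, s2, s5}.
Read 'c': {s0, s1, s2, s5} → {s0, s1, s2, s3, s4, s5}.
Read 'c': {s0, s1, s2, s3, s4, s5} → {s0, s1, s2, s3, s4, s5}.
Read 'a': {s0, s1, s2, s3, s4, s5} → {s0, s1, s2, s5}.

{s0, s1, s2, s5}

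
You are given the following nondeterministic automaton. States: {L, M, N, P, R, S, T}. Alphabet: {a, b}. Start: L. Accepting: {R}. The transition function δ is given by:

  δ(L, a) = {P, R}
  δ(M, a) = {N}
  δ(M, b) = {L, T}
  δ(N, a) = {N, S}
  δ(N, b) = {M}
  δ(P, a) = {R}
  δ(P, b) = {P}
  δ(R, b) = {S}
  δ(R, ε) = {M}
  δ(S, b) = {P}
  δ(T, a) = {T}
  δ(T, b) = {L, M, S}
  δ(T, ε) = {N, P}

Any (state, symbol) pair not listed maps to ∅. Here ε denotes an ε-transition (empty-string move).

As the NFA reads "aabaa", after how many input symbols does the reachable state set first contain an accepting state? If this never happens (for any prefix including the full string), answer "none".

1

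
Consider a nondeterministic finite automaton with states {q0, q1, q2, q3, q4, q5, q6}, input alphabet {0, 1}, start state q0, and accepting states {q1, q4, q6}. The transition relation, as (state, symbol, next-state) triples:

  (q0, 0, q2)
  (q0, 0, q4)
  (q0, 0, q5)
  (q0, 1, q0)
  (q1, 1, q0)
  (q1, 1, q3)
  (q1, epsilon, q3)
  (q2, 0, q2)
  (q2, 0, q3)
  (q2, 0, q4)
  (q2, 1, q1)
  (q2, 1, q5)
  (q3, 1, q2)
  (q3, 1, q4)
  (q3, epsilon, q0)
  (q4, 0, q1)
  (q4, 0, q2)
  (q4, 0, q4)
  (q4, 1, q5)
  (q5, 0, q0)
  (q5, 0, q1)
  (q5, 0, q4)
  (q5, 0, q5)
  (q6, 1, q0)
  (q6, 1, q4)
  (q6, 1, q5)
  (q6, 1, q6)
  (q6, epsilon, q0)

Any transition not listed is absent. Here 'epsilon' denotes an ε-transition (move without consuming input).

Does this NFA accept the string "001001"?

Start in {q0}.
Read '0': q0→{q2, q4, q5}; now {q2, q4, q5}.
Read '0': q2→{q2, q3, q4}, q4→{q1, q2, q4}, q5→{q0, q1, q4, q5}; now {q0, q1, q2, q3, q4, q5}.
Read '1': q0→{q0}, q1→{q0, q3}, q2→{q1, q5}, q3→{q2, q4}, q4→{q5}, q5→∅; now {q0, q1, q2, q3, q4, q5}.
Read '0': q0→{q2, q4, q5}, q1→∅, q2→{q2, q3, q4}, q3→∅, q4→{q1, q2, q4}, q5→{q0, q1, q4, q5}; now {q0, q1, q2, q3, q4, q5}.
Read '0': q0→{q2, q4, q5}, q1→∅, q2→{q2, q3, q4}, q3→∅, q4→{q1, q2, q4}, q5→{q0, q1, q4, q5}; now {q0, q1, q2, q3, q4, q5}.
Read '1': q0→{q0}, q1→{q0, q3}, q2→{q1, q5}, q3→{q2, q4}, q4→{q5}, q5→∅; now {q0, q1, q2, q3, q4, q5}.
The final set {q0, q1, q2, q3, q4, q5} contains the accepting states q1, q4.

Yes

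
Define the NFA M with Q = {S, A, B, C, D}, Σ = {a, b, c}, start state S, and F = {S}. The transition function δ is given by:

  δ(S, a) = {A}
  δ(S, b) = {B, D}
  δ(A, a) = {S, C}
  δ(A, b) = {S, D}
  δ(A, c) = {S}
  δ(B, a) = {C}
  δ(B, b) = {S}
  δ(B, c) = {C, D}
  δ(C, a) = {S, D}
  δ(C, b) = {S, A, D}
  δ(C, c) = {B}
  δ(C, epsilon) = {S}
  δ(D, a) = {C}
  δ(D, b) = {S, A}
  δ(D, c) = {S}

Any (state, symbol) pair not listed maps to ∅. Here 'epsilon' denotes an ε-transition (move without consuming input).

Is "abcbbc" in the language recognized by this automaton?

Yes

Start in {S}.
Read 'a': S→{A}; now {A}.
Read 'b': A→{S, D}; now {S, D}.
Read 'c': S→∅, D→{S}; now {S}.
Read 'b': S→{B, D}; now {B, D}.
Read 'b': B→{S}, D→{S, A}; now {S, A}.
Read 'c': S→∅, A→{S}; now {S}.
The final set {S} contains the accepting state S.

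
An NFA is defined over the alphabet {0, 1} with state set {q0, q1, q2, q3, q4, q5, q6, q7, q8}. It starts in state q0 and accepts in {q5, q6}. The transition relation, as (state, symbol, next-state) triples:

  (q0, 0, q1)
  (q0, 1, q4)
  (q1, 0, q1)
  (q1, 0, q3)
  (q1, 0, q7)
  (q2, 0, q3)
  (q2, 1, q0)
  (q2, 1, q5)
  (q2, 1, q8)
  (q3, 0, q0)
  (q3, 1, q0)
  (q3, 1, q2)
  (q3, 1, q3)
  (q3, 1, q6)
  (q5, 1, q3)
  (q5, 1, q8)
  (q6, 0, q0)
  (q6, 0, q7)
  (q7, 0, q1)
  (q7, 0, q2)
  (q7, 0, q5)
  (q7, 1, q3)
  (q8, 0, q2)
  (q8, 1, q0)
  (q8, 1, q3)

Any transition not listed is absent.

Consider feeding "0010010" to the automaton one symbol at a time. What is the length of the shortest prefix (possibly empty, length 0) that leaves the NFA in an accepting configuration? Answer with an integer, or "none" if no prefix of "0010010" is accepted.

Start in {q0}.
Read '0': q0→{q1}; now {q1}.
Read '0': q1→{q1, q3, q7}; now {q1, q3, q7}.
Read '1': q1→∅, q3→{q0, q2, q3, q6}, q7→{q3}; now {q0, q2, q3, q6}.
None of the earlier sets intersect F, but {q0, q2, q3, q6} does.

3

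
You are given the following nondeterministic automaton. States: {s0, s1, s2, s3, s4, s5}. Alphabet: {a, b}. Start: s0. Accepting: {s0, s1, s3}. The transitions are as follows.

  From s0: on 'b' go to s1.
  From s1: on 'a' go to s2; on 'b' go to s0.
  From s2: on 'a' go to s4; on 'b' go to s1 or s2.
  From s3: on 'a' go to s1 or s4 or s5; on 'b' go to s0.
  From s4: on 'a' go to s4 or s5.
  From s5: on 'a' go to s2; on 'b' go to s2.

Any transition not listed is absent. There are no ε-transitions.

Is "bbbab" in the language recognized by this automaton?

Yes

Start in {s0}.
Read 'b': s0→{s1}; now {s1}.
Read 'b': s1→{s0}; now {s0}.
Read 'b': s0→{s1}; now {s1}.
Read 'a': s1→{s2}; now {s2}.
Read 'b': s2→{s1, s2}; now {s1, s2}.
The final set {s1, s2} contains the accepting state s1.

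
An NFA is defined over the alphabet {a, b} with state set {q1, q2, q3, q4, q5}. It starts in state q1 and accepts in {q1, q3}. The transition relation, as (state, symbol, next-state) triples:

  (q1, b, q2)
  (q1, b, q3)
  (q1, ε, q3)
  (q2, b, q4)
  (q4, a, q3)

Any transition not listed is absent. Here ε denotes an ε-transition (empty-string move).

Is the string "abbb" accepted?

No

Start: ε-closure({q1}) = {q1, q3}.
Read 'a': {q1, q3} → ∅.
The set is empty and remains empty for the remaining 3 symbols.
The final set ∅ contains no accepting state.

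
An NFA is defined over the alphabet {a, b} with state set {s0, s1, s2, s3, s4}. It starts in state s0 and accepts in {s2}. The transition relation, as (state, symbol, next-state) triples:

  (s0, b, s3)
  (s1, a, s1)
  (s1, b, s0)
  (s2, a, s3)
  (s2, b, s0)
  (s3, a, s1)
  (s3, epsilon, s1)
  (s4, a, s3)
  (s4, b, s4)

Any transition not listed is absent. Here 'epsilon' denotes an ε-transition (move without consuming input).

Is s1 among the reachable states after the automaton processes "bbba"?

Yes

Start in {s0}.
Read 'b': {s0} → {s1, s3}.
Read 'b': {s1, s3} → {s0}.
Read 'b': {s0} → {s1, s3}.
Read 'a': {s1, s3} → {s1}.
State s1 is in {s1}.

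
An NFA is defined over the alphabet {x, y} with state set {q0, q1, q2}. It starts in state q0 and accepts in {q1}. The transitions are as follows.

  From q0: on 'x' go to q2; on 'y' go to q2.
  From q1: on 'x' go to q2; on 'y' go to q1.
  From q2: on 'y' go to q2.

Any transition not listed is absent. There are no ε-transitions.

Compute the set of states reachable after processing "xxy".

Start in {q0}.
Read 'x': q0→{q2}; now {q2}.
Read 'x': q2→∅; now ∅.
The set is empty and remains empty for the remaining 1 symbol.

∅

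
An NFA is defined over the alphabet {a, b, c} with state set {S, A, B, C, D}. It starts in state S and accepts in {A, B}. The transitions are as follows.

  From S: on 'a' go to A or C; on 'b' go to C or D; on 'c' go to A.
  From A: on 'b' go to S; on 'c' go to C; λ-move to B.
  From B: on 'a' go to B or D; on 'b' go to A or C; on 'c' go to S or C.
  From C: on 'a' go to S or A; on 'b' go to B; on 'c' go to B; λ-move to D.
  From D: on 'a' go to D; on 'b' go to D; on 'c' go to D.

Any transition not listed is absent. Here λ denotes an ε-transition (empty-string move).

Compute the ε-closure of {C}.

Begin with {C}.
ε-move C → D; add D.

{C, D}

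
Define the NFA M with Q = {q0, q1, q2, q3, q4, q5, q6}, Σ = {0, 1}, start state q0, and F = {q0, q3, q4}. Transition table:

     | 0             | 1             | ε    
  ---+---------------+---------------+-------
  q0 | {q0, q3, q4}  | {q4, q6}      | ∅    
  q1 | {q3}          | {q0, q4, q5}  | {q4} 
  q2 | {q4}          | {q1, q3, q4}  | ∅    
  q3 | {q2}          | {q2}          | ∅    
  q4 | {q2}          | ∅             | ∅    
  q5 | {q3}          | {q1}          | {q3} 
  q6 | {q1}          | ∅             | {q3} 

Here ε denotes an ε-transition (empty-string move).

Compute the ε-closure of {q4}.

Begin with {q4}.
No ε-moves leave this set, so the closure equals the set itself.

{q4}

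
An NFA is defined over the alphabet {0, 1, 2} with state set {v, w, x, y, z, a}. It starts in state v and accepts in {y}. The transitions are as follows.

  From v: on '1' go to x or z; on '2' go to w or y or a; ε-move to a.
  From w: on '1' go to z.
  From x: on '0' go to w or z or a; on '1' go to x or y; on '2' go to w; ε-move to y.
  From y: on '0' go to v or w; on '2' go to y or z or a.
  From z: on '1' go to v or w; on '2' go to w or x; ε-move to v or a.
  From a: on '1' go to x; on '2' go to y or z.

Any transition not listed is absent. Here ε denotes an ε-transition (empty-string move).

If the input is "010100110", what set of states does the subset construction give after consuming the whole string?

Start: ε-closure({v}) = {v, a}.
Read '0': v→∅, a→∅; now ∅.
The set is empty and remains empty for the remaining 8 symbols.

∅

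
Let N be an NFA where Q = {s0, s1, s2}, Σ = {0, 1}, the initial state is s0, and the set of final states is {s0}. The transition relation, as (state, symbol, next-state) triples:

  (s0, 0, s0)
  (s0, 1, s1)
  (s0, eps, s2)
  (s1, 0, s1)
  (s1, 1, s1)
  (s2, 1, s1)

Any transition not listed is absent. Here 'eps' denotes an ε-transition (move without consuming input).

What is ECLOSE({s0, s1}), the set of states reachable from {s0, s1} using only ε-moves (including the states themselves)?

{s0, s1, s2}

Begin with {s0, s1}.
ε-move s0 → s2; add s2.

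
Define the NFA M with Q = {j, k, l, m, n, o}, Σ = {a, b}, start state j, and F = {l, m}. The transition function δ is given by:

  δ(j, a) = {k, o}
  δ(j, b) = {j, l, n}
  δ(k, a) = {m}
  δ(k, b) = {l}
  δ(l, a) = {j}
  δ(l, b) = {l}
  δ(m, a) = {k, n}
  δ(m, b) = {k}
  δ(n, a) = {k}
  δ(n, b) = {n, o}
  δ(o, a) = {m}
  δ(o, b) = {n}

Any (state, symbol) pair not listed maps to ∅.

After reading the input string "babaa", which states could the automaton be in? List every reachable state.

{k, m, o}

Start in {j}.
Read 'b': j→{j, l, n}; now {j, l, n}.
Read 'a': j→{k, o}, l→{j}, n→{k}; now {j, k, o}.
Read 'b': j→{j, l, n}, k→{l}, o→{n}; now {j, l, n}.
Read 'a': j→{k, o}, l→{j}, n→{k}; now {j, k, o}.
Read 'a': j→{k, o}, k→{m}, o→{m}; now {k, m, o}.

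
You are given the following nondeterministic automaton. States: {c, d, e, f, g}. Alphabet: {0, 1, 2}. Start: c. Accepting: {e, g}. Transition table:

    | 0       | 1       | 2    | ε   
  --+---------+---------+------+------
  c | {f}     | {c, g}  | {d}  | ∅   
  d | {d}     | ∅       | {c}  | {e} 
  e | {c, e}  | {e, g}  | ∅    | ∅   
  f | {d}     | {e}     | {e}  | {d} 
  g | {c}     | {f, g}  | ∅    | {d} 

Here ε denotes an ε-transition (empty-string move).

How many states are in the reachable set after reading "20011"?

Start in {c}.
Read '2': c→{d}; union {d}; ε-closure = {d, e}.
Read '0': d→{d}, e→{c, e}; now {c, d, e}.
Read '0': c→{f}, d→{d}, e→{c, e}; now {c, d, e, f}.
Read '1': c→{c, g}, d→∅, e→{e, g}, f→{e}; union {c, e, g}; ε-closure = {c, d, e, g}.
Read '1': c→{c, g}, d→∅, e→{e, g}, g→{f, g}; union {c, e, f, g}; ε-closure = {c, d, e, f, g}.
That set has 5 states.

5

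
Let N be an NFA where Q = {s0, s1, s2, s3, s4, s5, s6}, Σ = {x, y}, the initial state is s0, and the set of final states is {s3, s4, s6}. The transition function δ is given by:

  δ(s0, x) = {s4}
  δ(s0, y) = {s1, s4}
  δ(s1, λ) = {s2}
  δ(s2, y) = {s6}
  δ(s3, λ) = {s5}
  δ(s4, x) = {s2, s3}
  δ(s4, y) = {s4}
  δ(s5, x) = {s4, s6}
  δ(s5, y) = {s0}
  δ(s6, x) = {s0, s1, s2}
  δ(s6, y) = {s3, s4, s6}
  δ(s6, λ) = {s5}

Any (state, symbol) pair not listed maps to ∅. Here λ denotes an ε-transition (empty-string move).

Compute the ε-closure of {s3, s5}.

{s3, s5}

Begin with {s3, s5}.
No ε-moves leave this set, so the closure equals the set itself.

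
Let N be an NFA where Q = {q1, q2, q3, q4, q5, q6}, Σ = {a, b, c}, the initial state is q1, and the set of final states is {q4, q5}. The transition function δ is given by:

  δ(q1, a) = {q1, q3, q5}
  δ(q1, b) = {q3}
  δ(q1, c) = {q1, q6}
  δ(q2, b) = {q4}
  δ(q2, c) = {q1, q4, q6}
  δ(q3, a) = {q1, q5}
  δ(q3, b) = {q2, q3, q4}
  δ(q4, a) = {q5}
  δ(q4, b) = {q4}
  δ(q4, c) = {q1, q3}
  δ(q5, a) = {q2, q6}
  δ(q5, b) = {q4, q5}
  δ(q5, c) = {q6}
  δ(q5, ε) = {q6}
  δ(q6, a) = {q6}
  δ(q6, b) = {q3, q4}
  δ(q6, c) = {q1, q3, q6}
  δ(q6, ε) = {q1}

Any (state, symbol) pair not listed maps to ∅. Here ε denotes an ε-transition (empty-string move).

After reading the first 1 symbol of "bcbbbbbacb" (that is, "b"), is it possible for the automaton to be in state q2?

No

Start in {q1}.
Read 'b': q1→{q3}; now {q3}.
State q2 is not in {q3}.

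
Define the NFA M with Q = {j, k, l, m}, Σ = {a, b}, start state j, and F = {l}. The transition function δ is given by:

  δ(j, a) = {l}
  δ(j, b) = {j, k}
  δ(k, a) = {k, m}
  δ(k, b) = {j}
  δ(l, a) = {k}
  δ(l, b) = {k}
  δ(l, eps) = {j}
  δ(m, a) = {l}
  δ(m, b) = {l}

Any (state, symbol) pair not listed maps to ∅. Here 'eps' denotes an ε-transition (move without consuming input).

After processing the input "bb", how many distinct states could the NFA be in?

Start in {j}.
Read 'b': {j} → {j, k}.
Read 'b': {j, k} → {j, k}.
That set has 2 states.

2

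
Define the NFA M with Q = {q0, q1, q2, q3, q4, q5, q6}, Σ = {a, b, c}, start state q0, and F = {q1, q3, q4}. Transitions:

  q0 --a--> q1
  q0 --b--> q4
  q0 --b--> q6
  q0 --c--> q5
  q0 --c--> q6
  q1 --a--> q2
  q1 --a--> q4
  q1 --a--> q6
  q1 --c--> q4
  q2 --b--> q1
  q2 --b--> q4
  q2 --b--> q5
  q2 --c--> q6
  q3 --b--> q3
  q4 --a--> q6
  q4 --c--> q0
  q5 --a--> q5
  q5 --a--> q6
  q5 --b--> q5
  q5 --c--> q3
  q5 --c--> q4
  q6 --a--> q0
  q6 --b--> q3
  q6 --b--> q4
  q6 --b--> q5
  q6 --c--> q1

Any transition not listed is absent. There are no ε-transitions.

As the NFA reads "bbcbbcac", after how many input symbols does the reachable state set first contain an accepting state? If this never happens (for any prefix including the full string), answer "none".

Start in {q0}.
Read 'b': q0→{q4, q6}; now {q4, q6}.
None of the earlier sets intersect F, but {q4, q6} does.

1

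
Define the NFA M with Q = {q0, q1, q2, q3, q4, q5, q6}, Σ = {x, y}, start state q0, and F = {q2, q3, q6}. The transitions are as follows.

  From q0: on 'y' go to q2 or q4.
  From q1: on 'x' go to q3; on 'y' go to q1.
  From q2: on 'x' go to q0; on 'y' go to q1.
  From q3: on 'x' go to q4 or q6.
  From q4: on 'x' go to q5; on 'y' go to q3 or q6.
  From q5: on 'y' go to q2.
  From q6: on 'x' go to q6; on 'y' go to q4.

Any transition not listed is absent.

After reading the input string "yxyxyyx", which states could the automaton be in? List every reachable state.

{q3, q4, q6}

Start in {q0}.
Read 'y': {q0} → {q2, q4}.
Read 'x': {q2, q4} → {q0, q5}.
Read 'y': {q0, q5} → {q2, q4}.
Read 'x': {q2, q4} → {q0, q5}.
Read 'y': {q0, q5} → {q2, q4}.
Read 'y': {q2, q4} → {q1, q3, q6}.
Read 'x': {q1, q3, q6} → {q3, q4, q6}.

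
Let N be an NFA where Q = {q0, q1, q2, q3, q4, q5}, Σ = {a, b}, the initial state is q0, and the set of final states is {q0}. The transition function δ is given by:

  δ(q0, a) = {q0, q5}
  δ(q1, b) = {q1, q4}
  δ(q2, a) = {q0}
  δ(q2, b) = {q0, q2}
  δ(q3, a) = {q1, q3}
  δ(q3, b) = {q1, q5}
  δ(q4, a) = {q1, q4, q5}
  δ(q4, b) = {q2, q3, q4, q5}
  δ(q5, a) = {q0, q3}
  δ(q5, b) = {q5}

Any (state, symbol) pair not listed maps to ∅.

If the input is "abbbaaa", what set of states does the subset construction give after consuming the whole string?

Start in {q0}.
Read 'a': {q0} → {q0, q5}.
Read 'b': {q0, q5} → {q5}.
Read 'b': {q5} → {q5}.
Read 'b': {q5} → {q5}.
Read 'a': {q5} → {q0, q3}.
Read 'a': {q0, q3} → {q0, q1, q3, q5}.
Read 'a': {q0, q1, q3, q5} → {q0, q1, q3, q5}.

{q0, q1, q3, q5}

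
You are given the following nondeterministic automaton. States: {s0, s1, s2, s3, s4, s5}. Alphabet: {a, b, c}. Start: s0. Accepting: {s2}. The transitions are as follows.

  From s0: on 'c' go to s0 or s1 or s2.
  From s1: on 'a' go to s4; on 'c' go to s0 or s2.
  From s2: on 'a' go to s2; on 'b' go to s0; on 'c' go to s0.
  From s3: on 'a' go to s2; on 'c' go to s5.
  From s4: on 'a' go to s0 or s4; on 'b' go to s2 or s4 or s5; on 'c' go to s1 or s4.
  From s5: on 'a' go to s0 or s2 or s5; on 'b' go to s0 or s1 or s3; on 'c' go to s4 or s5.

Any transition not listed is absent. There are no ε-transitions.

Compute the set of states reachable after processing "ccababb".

Start in {s0}.
Read 'c': {s0} → {s0, s1, s2}.
Read 'c': {s0, s1, s2} → {s0, s1, s2}.
Read 'a': {s0, s1, s2} → {s2, s4}.
Read 'b': {s2, s4} → {s0, s2, s4, s5}.
Read 'a': {s0, s2, s4, s5} → {s0, s2, s4, s5}.
Read 'b': {s0, s2, s4, s5} → {s0, s1, s2, s3, s4, s5}.
Read 'b': {s0, s1, s2, s3, s4, s5} → {s0, s1, s2, s3, s4, s5}.

{s0, s1, s2, s3, s4, s5}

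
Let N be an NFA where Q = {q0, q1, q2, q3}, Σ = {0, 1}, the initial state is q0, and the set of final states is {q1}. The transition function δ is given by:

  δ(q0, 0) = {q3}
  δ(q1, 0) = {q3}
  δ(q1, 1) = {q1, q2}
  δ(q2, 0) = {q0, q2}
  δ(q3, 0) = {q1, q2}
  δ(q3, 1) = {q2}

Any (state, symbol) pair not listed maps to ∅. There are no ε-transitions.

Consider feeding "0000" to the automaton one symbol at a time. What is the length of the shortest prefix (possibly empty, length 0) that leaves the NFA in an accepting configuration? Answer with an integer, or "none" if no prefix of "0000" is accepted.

2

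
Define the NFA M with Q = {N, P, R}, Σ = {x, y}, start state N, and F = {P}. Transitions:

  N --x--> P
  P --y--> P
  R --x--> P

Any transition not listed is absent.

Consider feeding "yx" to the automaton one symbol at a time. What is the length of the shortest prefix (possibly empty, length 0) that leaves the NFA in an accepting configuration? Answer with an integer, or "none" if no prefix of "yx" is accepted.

Start in {N}.
Read 'y': N→∅; now ∅.
The set is empty and remains empty for the remaining 1 symbol.
No reachable set along the way intersects F.

none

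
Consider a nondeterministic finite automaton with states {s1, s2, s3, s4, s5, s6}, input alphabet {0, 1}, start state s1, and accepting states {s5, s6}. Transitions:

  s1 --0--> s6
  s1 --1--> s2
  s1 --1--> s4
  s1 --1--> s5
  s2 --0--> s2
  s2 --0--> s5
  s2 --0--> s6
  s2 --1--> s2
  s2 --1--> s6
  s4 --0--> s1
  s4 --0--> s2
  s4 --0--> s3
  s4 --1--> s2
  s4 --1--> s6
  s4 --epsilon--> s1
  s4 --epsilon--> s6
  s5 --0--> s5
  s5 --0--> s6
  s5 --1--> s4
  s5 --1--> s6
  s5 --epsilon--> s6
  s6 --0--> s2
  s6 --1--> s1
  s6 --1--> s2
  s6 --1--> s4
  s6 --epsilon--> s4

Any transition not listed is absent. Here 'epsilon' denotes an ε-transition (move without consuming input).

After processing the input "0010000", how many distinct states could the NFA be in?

Start in {s1}.
Read '0': {s1} → {s1, s4, s6}.
Read '0': {s1, s4, s6} → {s1, s2, s3, s4, s6}.
Read '1': {s1, s2, s3, s4, s6} → {s1, s2, s4, s5, s6}.
Read '0': {s1, s2, s4, s5, s6} → {s1, s2, s3, s4, s5, s6}.
Read '0': {s1, s2, s3, s4, s5, s6} → {s1, s2, s3, s4, s5, s6}.
Read '0': {s1, s2, s3, s4, s5, s6} → {s1, s2, s3, s4, s5, s6}.
Read '0': {s1, s2, s3, s4, s5, s6} → {s1, s2, s3, s4, s5, s6}.
That set has 6 states.

6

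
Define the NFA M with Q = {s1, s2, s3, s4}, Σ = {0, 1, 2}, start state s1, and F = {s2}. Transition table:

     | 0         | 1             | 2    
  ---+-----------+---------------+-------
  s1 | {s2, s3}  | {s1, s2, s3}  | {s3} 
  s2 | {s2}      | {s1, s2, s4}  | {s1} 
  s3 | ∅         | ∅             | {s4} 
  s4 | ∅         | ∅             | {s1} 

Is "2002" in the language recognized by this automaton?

Start in {s1}.
Read '2': {s1} → {s3}.
Read '0': {s3} → ∅.
The set is empty and remains empty for the remaining 2 symbols.
The final set ∅ contains no accepting state.

No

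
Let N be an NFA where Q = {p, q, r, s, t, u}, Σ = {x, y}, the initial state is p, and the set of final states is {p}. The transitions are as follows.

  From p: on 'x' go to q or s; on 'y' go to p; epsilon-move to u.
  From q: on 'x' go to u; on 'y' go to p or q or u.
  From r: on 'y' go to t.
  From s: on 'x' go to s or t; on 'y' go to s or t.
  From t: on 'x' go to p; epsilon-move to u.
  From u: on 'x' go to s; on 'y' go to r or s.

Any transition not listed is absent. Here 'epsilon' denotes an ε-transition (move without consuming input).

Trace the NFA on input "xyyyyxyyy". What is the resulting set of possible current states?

Start: ε-closure({p}) = {p, u}.
Read 'x': p→{q, s}, u→{s}; now {q, s}.
Read 'y': q→{p, q, u}, s→{s, t}; now {p, q, s, t, u}.
Read 'y': p→{p}, q→{p, q, u}, s→{s, t}, t→∅, u→{r, s}; now {p, q, r, s, t, u}.
Read 'y': p→{p}, q→{p, q, u}, r→{t}, s→{s, t}, t→∅, u→{r, s}; now {p, q, r, s, t, u}.
Read 'y': p→{p}, q→{p, q, u}, r→{t}, s→{s, t}, t→∅, u→{r, s}; now {p, q, r, s, t, u}.
Read 'x': p→{q, s}, q→{u}, r→∅, s→{s, t}, t→{p}, u→{s}; now {p, q, s, t, u}.
Read 'y': p→{p}, q→{p, q, u}, s→{s, t}, t→∅, u→{r, s}; now {p, q, r, s, t, u}.
Read 'y': p→{p}, q→{p, q, u}, r→{t}, s→{s, t}, t→∅, u→{r, s}; now {p, q, r, s, t, u}.
Read 'y': p→{p}, q→{p, q, u}, r→{t}, s→{s, t}, t→∅, u→{r, s}; now {p, q, r, s, t, u}.

{p, q, r, s, t, u}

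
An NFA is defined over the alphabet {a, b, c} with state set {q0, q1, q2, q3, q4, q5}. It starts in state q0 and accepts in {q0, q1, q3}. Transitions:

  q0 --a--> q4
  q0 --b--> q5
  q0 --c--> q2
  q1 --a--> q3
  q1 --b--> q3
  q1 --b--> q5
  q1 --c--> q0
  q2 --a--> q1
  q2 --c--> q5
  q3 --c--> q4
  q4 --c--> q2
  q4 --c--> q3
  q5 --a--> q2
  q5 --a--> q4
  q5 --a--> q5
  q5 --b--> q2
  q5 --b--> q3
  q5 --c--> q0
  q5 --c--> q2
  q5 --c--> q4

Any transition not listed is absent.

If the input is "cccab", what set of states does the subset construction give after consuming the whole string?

{q3, q5}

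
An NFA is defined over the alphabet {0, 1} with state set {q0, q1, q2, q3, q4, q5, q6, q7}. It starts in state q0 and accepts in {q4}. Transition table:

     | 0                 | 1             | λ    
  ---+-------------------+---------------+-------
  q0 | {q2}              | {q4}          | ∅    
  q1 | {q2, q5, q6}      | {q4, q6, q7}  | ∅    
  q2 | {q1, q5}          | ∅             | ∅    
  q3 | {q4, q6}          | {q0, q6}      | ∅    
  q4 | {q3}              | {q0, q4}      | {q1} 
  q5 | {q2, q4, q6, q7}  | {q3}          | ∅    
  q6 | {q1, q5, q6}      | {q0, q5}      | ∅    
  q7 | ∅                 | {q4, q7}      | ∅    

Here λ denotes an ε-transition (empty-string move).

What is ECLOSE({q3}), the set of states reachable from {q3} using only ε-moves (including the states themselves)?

{q3}

Begin with {q3}.
No ε-moves leave this set, so the closure equals the set itself.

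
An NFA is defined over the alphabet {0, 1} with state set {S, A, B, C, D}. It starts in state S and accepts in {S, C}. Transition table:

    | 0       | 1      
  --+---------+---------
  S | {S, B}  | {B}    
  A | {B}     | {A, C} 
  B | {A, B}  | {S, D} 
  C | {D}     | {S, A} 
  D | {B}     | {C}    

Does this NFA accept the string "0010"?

Yes

Start in {S}.
Read '0': S→{S, B}; now {S, B}.
Read '0': S→{S, B}, B→{A, B}; now {S, A, B}.
Read '1': S→{B}, A→{A, C}, B→{S, D}; now {S, A, B, C, D}.
Read '0': S→{S, B}, A→{B}, B→{A, B}, C→{D}, D→{B}; now {S, A, B, D}.
The final set {S, A, B, D} contains the accepting state S.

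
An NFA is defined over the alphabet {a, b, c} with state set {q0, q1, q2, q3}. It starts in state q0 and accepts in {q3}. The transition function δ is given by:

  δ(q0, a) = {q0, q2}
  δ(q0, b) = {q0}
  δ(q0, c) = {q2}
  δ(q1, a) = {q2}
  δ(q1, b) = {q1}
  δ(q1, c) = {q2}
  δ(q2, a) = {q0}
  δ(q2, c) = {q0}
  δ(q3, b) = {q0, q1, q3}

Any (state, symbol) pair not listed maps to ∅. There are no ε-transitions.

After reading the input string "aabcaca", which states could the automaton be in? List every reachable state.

Start in {q0}.
Read 'a': q0→{q0, q2}; now {q0, q2}.
Read 'a': q0→{q0, q2}, q2→{q0}; now {q0, q2}.
Read 'b': q0→{q0}, q2→∅; now {q0}.
Read 'c': q0→{q2}; now {q2}.
Read 'a': q2→{q0}; now {q0}.
Read 'c': q0→{q2}; now {q2}.
Read 'a': q2→{q0}; now {q0}.

{q0}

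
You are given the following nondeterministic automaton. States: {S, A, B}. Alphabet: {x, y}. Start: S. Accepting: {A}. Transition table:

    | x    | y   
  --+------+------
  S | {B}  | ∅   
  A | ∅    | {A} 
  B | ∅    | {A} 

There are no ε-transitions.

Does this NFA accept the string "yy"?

No

Start in {S}.
Read 'y': {S} → ∅.
The set is empty and remains empty for the remaining 1 symbol.
The final set ∅ contains no accepting state.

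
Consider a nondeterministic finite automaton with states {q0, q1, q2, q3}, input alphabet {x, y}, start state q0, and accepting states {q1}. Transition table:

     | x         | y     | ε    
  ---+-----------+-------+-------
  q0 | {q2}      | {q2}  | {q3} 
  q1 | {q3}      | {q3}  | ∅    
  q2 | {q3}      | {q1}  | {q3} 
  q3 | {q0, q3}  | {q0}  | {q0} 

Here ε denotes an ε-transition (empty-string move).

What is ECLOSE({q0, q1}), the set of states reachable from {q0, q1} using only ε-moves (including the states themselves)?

{q0, q1, q3}

Begin with {q0, q1}.
ε-move q0 → q3; add q3.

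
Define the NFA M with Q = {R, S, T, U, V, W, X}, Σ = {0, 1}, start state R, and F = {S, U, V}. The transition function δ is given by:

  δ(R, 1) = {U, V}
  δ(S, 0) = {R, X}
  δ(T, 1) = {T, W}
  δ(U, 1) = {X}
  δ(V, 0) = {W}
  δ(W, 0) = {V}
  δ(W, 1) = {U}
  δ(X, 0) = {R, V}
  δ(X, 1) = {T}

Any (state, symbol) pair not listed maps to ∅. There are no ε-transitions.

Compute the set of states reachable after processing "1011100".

∅

Start in {R}.
Read '1': {R} → {U, V}.
Read '0': {U, V} → {W}.
Read '1': {W} → {U}.
Read '1': {U} → {X}.
Read '1': {X} → {T}.
Read '0': {T} → ∅.
The set is empty and remains empty for the remaining 1 symbol.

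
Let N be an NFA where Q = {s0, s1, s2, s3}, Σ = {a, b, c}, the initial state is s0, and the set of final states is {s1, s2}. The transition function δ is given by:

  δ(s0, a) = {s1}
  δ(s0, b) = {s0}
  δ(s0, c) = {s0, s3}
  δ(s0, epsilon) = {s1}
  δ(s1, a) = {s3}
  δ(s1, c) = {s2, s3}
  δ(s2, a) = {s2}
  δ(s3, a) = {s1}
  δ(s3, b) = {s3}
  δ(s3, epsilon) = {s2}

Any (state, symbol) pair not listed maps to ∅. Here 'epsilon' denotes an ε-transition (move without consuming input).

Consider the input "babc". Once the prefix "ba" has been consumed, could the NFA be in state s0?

Start: ε-closure({s0}) = {s0, s1}.
Read 'b': {s0, s1} → {s0, s1}.
Read 'a': {s0, s1} → {s1, s2, s3}.
State s0 is not in {s1, s2, s3}.

No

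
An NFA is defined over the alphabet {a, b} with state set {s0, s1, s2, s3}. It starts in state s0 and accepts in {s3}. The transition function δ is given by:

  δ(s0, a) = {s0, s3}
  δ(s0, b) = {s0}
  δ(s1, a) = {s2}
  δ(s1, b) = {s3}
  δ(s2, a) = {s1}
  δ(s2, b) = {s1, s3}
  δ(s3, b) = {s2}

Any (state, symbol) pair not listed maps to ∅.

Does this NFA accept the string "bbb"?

Start in {s0}.
Read 'b': s0→{s0}; now {s0}.
Read 'b': s0→{s0}; now {s0}.
Read 'b': s0→{s0}; now {s0}.
The final set {s0} contains no accepting state.

No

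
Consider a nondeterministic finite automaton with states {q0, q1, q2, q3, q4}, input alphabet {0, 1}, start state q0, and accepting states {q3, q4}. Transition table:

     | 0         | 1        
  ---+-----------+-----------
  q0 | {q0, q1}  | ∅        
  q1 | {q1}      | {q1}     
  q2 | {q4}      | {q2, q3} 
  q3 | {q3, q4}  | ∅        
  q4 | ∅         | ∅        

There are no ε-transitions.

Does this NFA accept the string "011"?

No

Start in {q0}.
Read '0': q0→{q0, q1}; now {q0, q1}.
Read '1': q0→∅, q1→{q1}; now {q1}.
Read '1': q1→{q1}; now {q1}.
The final set {q1} contains no accepting state.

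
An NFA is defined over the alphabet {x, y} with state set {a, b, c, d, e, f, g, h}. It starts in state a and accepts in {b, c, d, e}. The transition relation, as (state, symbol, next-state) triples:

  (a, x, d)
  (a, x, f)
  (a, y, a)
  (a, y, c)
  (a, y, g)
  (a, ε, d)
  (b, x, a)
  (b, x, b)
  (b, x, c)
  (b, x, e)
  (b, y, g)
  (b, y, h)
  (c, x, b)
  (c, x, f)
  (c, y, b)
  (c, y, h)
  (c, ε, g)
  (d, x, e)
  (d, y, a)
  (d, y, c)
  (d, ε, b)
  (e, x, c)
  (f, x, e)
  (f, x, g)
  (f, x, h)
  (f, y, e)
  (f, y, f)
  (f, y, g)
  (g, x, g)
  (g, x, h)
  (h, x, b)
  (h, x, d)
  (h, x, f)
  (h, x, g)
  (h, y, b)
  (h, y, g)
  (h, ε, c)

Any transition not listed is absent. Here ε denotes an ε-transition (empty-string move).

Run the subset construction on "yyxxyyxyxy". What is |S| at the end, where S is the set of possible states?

8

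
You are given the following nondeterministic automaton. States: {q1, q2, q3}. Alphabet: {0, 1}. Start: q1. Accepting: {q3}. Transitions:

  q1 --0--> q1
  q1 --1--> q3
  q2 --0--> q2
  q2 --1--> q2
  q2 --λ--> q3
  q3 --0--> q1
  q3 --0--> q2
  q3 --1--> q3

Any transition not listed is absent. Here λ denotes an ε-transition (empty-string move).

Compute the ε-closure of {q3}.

{q3}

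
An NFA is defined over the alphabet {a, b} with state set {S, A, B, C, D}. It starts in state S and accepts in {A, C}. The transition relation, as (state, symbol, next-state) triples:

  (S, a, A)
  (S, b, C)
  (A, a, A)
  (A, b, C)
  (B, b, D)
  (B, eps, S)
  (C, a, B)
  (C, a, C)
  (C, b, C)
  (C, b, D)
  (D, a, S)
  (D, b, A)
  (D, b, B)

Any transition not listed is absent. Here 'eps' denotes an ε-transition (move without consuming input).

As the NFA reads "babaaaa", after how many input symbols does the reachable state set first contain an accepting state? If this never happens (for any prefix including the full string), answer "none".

Start in {S}.
Read 'b': {S} → {C}.
None of the earlier sets intersect F, but {C} does.

1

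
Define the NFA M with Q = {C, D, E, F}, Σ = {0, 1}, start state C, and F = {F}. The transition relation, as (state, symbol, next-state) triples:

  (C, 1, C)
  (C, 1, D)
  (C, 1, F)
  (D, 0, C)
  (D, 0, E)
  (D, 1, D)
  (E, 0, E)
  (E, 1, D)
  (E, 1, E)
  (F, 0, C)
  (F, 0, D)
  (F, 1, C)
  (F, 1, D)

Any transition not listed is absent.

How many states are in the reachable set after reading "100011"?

2

Start in {C}.
Read '1': C→{C, D, F}; now {C, D, F}.
Read '0': C→∅, D→{C, E}, F→{C, D}; now {C, D, E}.
Read '0': C→∅, D→{C, E}, E→{E}; now {C, E}.
Read '0': C→∅, E→{E}; now {E}.
Read '1': E→{D, E}; now {D, E}.
Read '1': D→{D}, E→{D, E}; now {D, E}.
That set has 2 states.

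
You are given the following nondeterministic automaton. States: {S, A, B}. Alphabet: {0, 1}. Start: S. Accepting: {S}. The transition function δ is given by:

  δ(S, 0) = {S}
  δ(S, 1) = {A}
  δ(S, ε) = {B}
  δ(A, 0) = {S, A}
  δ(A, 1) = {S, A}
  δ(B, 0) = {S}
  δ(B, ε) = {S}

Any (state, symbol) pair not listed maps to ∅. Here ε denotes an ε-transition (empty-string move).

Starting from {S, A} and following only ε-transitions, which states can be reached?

{S, A, B}

Begin with {S, A}.
ε-move S → B; add B.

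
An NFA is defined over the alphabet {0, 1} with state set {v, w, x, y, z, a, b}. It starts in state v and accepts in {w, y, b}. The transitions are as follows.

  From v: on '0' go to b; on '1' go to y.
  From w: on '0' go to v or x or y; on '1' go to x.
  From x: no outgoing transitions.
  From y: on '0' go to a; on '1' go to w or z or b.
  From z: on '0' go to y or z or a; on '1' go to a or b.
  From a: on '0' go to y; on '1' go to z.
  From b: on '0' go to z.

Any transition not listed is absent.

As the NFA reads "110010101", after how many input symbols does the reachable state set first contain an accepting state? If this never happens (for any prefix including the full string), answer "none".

1

Start in {v}.
Read '1': v→{y}; now {y}.
None of the earlier sets intersect F, but {y} does.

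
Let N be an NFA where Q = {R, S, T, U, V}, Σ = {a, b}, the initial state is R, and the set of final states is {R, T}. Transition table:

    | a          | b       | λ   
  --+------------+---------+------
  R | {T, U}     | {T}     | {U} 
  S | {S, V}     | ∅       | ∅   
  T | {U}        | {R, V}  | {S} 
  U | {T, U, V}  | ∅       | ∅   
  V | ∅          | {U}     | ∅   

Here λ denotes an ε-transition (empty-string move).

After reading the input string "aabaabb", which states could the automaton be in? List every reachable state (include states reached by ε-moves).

Start: ε-closure({R}) = {R, U}.
Read 'a': R→{T, U}, U→{T, U, V}; union {T, U, V}; ε-closure = {S, T, U, V}.
Read 'a': S→{S, V}, T→{U}, U→{T, U, V}, V→∅; now {S, T, U, V}.
Read 'b': S→∅, T→{R, V}, U→∅, V→{U}; now {R, U, V}.
Read 'a': R→{T, U}, U→{T, U, V}, V→∅; union {T, U, V}; ε-closure = {S, T, U, V}.
Read 'a': S→{S, V}, T→{U}, U→{T, U, V}, V→∅; now {S, T, U, V}.
Read 'b': S→∅, T→{R, V}, U→∅, V→{U}; now {R, U, V}.
Read 'b': R→{T}, U→∅, V→{U}; union {T, U}; ε-closure = {S, T, U}.

{S, T, U}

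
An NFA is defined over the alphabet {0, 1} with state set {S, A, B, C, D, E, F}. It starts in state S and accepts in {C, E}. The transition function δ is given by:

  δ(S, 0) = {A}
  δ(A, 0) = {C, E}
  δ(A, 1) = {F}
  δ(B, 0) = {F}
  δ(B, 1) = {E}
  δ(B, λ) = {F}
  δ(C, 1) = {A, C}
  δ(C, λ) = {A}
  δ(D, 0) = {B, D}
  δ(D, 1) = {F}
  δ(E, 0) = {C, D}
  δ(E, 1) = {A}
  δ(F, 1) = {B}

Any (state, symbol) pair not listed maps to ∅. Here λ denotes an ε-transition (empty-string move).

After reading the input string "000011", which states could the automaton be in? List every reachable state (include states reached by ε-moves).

{A, B, C, E, F}

Start in {S}.
Read '0': S→{A}; now {A}.
Read '0': A→{C, E}; union {C, E}; ε-closure = {A, C, E}.
Read '0': A→{C, E}, C→∅, E→{C, D}; union {C, D, E}; ε-closure = {A, C, D, E}.
Read '0': A→{C, E}, C→∅, D→{B, D}, E→{C, D}; union {B, C, D, E}; ε-closure = {A, B, C, D, E, F}.
Read '1': A→{F}, B→{E}, C→{A, C}, D→{F}, E→{A}, F→{B}; now {A, B, C, E, F}.
Read '1': A→{F}, B→{E}, C→{A, C}, E→{A}, F→{B}; now {A, B, C, E, F}.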